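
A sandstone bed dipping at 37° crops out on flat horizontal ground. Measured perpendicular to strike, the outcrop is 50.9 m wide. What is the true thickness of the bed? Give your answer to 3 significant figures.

30.6 m

True thickness t = w · sin(dip) = 50.9 × sin 37°
t = 50.9 × 0.6018 = 30.632 m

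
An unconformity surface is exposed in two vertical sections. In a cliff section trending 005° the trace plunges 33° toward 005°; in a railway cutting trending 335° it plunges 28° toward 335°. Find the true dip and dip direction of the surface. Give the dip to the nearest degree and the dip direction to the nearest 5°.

true dip 33°, dip direction 010°

The two traces are lines in the plane: v₁ = (sin 5°·cos 33°, cos 5°·cos 33°, −sin 33°), v₂ = (sin 335°·cos 28°, cos 335°·cos 28°, −sin 28°).
Cross product v₁ × v₂ gives the pole to the plane: n ∝ (0.044, 0.238, 0.370).
Dip δ = arctan(|n_h|/n_z) = arctan(0.242/0.370) = 33.1°.
Dip direction = azimuth of (n_x, n_y) = atan2(0.044, 0.238) = 10°.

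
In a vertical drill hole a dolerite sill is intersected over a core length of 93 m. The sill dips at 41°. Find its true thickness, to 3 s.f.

True thickness t = h · cos(dip) = 93 × cos 41°
t = 93 × 0.7547 = 70.188 m

70.2 m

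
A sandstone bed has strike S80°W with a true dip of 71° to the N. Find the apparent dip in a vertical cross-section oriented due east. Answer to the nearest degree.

The section lies 10° from the strike.
tan(apparent dip) = tan 71° · sin 10° = 0.5043
α = arctan(0.5043) = 26.76°

27°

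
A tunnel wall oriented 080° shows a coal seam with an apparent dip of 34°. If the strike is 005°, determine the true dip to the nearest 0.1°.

β = acute angle between strike 005° and section 080° = 75°.
tan(true dip) = tan 34° / sin 75° = 0.6983
δ = arctan(0.6983) = 34.93°

34.9°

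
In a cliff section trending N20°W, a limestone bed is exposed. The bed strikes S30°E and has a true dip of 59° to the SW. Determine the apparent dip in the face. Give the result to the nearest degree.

The section lies 10° from the strike.
tan α = tan 59° × sin 10° = 1.6643 × 0.1736 = 0.2890
apparent dip = arctan 0.2890 = 16.12°

16°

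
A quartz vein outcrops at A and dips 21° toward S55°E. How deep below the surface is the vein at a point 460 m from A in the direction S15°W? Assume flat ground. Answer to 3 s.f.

The hole lies 70° from the dip direction, so the down-dip offset is 460 × cos 70° = 157.33 m.
Depth = down-dip offset × tan(dip) = 157.33 × tan 21° = 157.33 × 0.3839
Depth = 60.39 m

60.4 m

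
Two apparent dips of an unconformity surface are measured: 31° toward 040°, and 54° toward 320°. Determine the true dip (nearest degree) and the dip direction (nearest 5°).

true dip 55°, dip direction 335°

Each apparent-dip line lies in the plane. As unit vectors (x east, y north, z up), v₁ plunges 31°→040° and v₂ plunges 54°→320°.
n = v₁ × v₂ = (-0.299, 0.640, 0.496) (taken with n_z > 0).
True dip = arccos(n_z / |n|) = arccos(0.5745) = 54.9°.
Dip direction = atan2(-0.299, 0.640) = 335° (azimuth of n's horizontal projection).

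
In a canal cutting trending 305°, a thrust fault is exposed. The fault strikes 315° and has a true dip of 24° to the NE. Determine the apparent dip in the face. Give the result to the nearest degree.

4°

Angle between strike (315°) and section (305°): β = 10°.
tan α = tan 24° × sin 10° = 0.4452 × 0.1736 = 0.0773
apparent dip = arctan 0.0773 = 4.42°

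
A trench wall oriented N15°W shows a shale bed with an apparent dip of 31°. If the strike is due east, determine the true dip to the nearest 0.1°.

31.9°

The section is 75° from the strike.
tan δ = tan α / sin β = tan 31° / sin 75° = 0.6009 / 0.9659 = 0.6221
δ = arctan(0.6221) = 31.88°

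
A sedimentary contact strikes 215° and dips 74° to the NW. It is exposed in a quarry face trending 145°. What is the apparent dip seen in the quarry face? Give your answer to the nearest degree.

73°

The section lies 70° from the strike.
tan(apparent dip) = tan 74° · sin 70° = 3.2771
α = arctan(3.2771) = 73.03°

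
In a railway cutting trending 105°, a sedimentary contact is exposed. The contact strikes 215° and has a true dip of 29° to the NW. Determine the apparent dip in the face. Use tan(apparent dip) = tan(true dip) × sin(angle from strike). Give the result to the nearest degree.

28°

Angle between strike (215°) and section (105°): β = 70°.
tan(apparent dip) = tan 29° · sin 70° = 0.5209
α = arctan(0.5209) = 27.51°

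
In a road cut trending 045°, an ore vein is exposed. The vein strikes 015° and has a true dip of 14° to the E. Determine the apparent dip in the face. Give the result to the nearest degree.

7°

The strike is 015° and the section trends 045°; the acute angle between them is β = 30°.
tan(apparent dip) = tan 14° · sin 30° = 0.1247
α = arctan(0.1247) = 7.11°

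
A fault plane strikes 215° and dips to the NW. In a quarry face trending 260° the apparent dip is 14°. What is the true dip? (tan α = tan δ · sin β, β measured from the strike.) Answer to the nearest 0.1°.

β = acute angle between strike 215° and section 260° = 45°.
tan(true dip) = tan 14° / sin 45° = 0.3526
δ = arctan(0.3526) = 19.42°

19.4°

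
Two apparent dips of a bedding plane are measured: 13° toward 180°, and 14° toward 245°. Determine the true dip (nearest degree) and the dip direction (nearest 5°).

Represent each trace as a vector plunging at its apparent dip toward its trend (east-north-up frame): v₁ = (0.000, -0.974, -0.225), v₂ = (-0.879, -0.410, -0.242).
n = v₁ × v₂ = (-0.143, -0.198, 0.857) (taken with n_z > 0).
Dip δ = arctan(|n_h|/n_z) = arctan(0.244/0.857) = 15.9°.
Dip direction = azimuth of (n_x, n_y) = atan2(-0.143, -0.198) = 216°.

true dip 16°, dip direction 215°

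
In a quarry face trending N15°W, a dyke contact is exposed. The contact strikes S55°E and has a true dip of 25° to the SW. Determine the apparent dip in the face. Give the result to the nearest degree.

The section lies 40° from the strike.
tan α = tan 25° × sin 40° = 0.4663 × 0.6428 = 0.2997
apparent dip = arctan 0.2997 = 16.69°

17°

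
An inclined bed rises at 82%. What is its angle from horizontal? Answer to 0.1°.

tan θ = 82/100 = 0.8200
θ = arctan(0.8200) = 39.35°

39.4°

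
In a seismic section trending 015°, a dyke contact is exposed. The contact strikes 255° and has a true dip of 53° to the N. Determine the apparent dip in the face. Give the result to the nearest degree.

The strike is 255° and the section trends 015°; the acute angle between them is β = 60°.
tan α = tan 53° × sin 60° = 1.3270 × 0.8660 = 1.1493
α = arctan(1.1493) = 48.97°

49°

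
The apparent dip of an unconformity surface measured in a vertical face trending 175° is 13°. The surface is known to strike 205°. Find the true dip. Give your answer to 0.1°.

24.8°

The section is 30° from the strike.
tan(true dip) = tan 13° / sin 30° = 0.4617
true dip = arctan 0.4617 = 24.78°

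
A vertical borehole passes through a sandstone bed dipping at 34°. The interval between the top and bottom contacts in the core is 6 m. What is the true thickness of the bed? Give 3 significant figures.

4.97 m

True thickness t = h · cos(dip) = 6 × cos 34°
t = 6 × 0.8290 = 4.974 m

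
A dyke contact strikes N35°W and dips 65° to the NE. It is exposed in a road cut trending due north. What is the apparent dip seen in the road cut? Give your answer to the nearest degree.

51°

The section lies 35° from the strike.
tan(apparent dip) = tan 65° · sin 35° = 1.2300
apparent dip = arctan 1.2300 = 50.89°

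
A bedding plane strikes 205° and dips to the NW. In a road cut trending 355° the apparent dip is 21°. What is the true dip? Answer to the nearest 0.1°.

The section is 30° from the strike.
tan δ = tan α / sin β = tan 21° / sin 30° = 0.3839 / 0.5000 = 0.7677
true dip = arctan 0.7677 = 37.51°

37.5°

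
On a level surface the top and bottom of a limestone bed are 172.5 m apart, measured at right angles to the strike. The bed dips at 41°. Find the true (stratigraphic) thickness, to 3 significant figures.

True thickness t = w · sin(dip) = 172.5 × sin 41°
t = 172.5 × 0.6561 = 113.170 m

113 m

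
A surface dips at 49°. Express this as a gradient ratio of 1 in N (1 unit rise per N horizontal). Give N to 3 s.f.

1 : N means tan θ = 1/N, so N = 1/tan 49° = 1/1.1504

1 in 0.869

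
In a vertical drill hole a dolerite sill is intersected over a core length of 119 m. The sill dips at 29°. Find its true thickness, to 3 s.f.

104 m

True thickness t = h · cos(dip) = 119 × cos 29°
t = 119 × 0.8746 = 104.080 m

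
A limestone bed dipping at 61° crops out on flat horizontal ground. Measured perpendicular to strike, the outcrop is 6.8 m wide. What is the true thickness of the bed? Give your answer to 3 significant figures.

5.95 m

True thickness t = w · sin(dip) = 6.8 × sin 61°
t = 6.8 × 0.8746 = 5.947 m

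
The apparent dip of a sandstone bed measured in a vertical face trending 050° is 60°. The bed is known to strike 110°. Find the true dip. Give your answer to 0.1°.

β = acute angle between strike 110° and section 050° = 60°.
tan(true dip) = tan 60° / sin 60° = 2.0000
δ = arctan(2.0000) = 63.43°

63.4°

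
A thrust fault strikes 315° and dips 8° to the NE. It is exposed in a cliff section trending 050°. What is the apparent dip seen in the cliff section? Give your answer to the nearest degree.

The strike is 315° and the section trends 050°; the acute angle between them is β = 85°.
tan(apparent dip) = tan 8° · sin 85° = 0.1400
apparent dip = arctan 0.1400 = 7.97°

8°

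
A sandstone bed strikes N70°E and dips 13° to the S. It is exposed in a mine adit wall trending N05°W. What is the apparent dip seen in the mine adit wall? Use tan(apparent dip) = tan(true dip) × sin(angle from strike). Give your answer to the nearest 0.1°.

Angle between strike (N70°E) and section (N05°W): β = 75°.
tan(apparent dip) = tan 13° · sin 75° = 0.2230
α = arctan(0.2230) = 12.57°

12.6°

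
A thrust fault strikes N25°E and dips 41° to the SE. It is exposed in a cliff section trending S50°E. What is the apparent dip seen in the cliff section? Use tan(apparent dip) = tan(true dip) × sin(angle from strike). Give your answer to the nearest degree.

40°

The section lies 75° from the strike.
tan(apparent dip) = tan 41° · sin 75° = 0.8397
apparent dip = arctan 0.8397 = 40.02°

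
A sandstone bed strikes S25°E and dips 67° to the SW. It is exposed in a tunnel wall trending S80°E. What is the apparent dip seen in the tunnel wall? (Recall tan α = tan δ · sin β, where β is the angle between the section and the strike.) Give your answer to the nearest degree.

63°

Angle between strike (S25°E) and section (S80°E): β = 55°.
tan(apparent dip) = tan 67° · sin 55° = 1.9298
apparent dip = arctan 1.9298 = 62.61°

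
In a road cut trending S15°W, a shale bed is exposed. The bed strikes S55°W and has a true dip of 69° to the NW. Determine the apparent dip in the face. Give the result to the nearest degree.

The strike is S55°W and the section trends S15°W; the acute angle between them is β = 40°.
tan α = tan 69° × sin 40° = 2.6051 × 0.6428 = 1.6745
apparent dip = arctan 1.6745 = 59.15°

59°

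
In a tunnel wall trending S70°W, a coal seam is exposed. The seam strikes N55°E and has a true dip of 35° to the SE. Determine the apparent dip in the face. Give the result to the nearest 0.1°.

Angle between strike (N55°E) and section (S70°W): β = 15°.
tan(apparent dip) = tan 35° · sin 15° = 0.1812
α = arctan(0.1812) = 10.27°

10.3°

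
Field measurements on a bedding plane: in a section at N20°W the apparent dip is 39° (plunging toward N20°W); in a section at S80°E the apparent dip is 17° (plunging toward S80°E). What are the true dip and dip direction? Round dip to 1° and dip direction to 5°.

true dip 49°, dip direction 025°

Each apparent-dip line lies in the plane. As unit vectors (x east, y north, z up), v₁ plunges 39°→N20°W and v₂ plunges 17°→S80°E.
Cross product v₁ × v₂ gives the pole to the plane: n ∝ (0.318, 0.670, 0.644).
True dip = arccos(n_z / |n|) = arccos(0.6553) = 49.1°.
Dip direction = atan2(0.318, 0.670) = 25° (azimuth of n's horizontal projection).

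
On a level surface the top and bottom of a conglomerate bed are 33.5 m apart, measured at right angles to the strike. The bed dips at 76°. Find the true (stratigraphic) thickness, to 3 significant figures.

True thickness t = w · sin(dip) = 33.5 × sin 76°
t = 33.5 × 0.9703 = 32.505 m

32.5 m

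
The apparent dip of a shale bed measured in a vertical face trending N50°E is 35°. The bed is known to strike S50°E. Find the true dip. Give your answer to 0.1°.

The section is 80° from the strike.
tan δ = tan α / sin β = tan 35° / sin 80° = 0.7002 / 0.9848 = 0.7110
true dip = arctan 0.7110 = 35.41°

35.4°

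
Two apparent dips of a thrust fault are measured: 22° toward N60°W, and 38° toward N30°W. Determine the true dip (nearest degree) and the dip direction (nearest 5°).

true dip 44°, dip direction 005°

The two traces are lines in the plane: v₁ = (sin 300°·cos 22°, cos 300°·cos 22°, −sin 22°), v₂ = (sin 330°·cos 38°, cos 330°·cos 38°, −sin 38°).
Cross product v₁ × v₂ gives the pole to the plane: n ∝ (0.030, 0.347, 0.365).
True dip = arccos(n_z / |n|) = arccos(0.7240) = 43.6°.
Dip direction = atan2(0.030, 0.347) = 5° (azimuth of n's horizontal projection).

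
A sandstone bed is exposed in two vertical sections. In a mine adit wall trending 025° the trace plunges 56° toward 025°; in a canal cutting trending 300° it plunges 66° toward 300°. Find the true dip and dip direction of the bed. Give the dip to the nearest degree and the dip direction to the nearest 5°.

The two traces are lines in the plane: v₁ = (sin 25°·cos 56°, cos 25°·cos 56°, −sin 56°), v₂ = (sin 300°·cos 66°, cos 300°·cos 66°, −sin 66°).
The plane normal is n = v₁ × v₂ ∝ (-0.294, 0.508, 0.227).
Dip δ = arctan(|n_h|/n_z) = arctan(0.587/0.227) = 68.9°.
Dip direction = azimuth of (n_x, n_y) = atan2(-0.294, 0.508) = 330°.

true dip 69°, dip direction 330°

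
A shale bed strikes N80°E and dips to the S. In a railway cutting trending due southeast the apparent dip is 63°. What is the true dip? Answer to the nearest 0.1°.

β = acute angle between strike N80°E and section due southeast = 55°.
tan(true dip) = tan 63° / sin 55° = 2.3959
true dip = arctan 2.3959 = 67.35°

67.3°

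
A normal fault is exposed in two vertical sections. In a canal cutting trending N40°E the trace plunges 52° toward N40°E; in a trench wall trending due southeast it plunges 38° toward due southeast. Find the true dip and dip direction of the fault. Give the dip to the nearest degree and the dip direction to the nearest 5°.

true dip 57°, dip direction 075°

The two traces are lines in the plane: v₁ = (sin 40°·cos 52°, cos 40°·cos 52°, −sin 52°), v₂ = (sin 135°·cos 38°, cos 135°·cos 38°, −sin 38°).
Cross product v₁ × v₂ gives the pole to the plane: n ∝ (0.729, 0.195, 0.483).
Dip δ = arctan(|n_h|/n_z) = arctan(0.755/0.483) = 57.4°.
Dip direction = atan2(0.729, 0.195) = 75° (azimuth of n's horizontal projection).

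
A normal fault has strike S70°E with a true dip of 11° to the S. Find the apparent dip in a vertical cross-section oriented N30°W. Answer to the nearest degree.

7°

Angle between strike (S70°E) and section (N30°W): β = 40°.
tan α = tan 11° × sin 40° = 0.1944 × 0.6428 = 0.1249
apparent dip = arctan 0.1249 = 7.12°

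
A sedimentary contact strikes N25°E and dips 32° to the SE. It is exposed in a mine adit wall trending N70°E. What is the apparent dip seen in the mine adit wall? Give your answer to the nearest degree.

24°

The strike is N25°E and the section trends N70°E; the acute angle between them is β = 45°.
tan α = tan 32° × sin 45° = 0.6249 × 0.7071 = 0.4418
apparent dip = arctan 0.4418 = 23.84°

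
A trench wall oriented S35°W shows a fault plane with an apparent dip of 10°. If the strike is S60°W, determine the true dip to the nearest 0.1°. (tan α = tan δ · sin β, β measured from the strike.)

22.6°

The section is 25° from the strike.
tan(true dip) = tan 10° / sin 25° = 0.4172
true dip = arctan 0.4172 = 22.65°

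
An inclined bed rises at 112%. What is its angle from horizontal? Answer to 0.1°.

48.2°

tan θ = 112/100 = 1.1200
θ = arctan(1.1200) = 48.24°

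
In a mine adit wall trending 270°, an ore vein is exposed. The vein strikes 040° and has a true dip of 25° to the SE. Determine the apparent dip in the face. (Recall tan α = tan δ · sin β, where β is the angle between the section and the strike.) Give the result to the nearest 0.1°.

19.7°

The strike is 040° and the section trends 270°; the acute angle between them is β = 50°.
tan α = tan 25° × sin 50° = 0.4663 × 0.7660 = 0.3572
apparent dip = arctan 0.3572 = 19.66°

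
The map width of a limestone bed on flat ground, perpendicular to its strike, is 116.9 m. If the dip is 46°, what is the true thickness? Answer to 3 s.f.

True thickness t = w · sin(dip) = 116.9 × sin 46°
t = 116.9 × 0.7193 = 84.091 m

84.1 m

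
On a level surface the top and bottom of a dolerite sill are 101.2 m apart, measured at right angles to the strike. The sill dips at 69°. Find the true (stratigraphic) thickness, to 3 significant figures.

94.5 m

True thickness t = w · sin(dip) = 101.2 × sin 69°
t = 101.2 × 0.9336 = 94.478 m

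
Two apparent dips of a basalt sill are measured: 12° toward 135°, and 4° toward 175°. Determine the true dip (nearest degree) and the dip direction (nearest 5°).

true dip 14°, dip direction 100°

Each apparent-dip line lies in the plane. As unit vectors (x east, y north, z up), v₁ plunges 12°→135° and v₂ plunges 4°→175°.
n = v₁ × v₂ = (0.158, -0.030, 0.627) (taken with n_z > 0).
Dip δ = arctan(|n_h|/n_z) = arctan(0.161/0.627) = 14.4°.
Dip direction = atan2(0.158, -0.030) = 101° (azimuth of n's horizontal projection).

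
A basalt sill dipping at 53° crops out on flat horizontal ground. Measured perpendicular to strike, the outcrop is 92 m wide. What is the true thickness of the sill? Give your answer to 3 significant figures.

73.5 m

True thickness t = w · sin(dip) = 92 × sin 53°
t = 92 × 0.7986 = 73.474 m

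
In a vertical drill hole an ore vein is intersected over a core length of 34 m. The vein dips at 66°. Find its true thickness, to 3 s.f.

True thickness t = h · cos(dip) = 34 × cos 66°
t = 34 × 0.4067 = 13.829 m

13.8 m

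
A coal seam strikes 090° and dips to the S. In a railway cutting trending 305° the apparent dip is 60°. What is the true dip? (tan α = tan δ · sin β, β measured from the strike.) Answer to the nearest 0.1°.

71.7°

The section is 35° from the strike.
tan δ = tan α / sin β = tan 60° / sin 35° = 1.7321 / 0.5736 = 3.0197
true dip = arctan 3.0197 = 71.68°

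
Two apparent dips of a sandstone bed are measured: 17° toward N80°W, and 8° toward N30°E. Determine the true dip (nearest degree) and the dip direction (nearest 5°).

Each apparent-dip line lies in the plane. As unit vectors (x east, y north, z up), v₁ plunges 17°→N80°W and v₂ plunges 8°→N30°E.
n = v₁ × v₂ = (-0.228, 0.276, 0.890) (taken with n_z > 0).
True dip = arccos(n_z / |n|) = arccos(0.9279) = 21.9°.
Dip direction = atan2(-0.228, 0.276) = 320° (azimuth of n's horizontal projection).

true dip 22°, dip direction 320°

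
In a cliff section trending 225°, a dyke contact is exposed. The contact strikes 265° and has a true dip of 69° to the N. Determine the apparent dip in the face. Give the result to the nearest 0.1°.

59.2°

The strike is 265° and the section trends 225°; the acute angle between them is β = 40°.
tan α = tan 69° × sin 40° = 2.6051 × 0.6428 = 1.6745
apparent dip = arctan 1.6745 = 59.15°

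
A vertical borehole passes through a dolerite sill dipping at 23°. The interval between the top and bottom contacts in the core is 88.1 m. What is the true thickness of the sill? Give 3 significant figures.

81.1 m

True thickness t = h · cos(dip) = 88.1 × cos 23°
t = 88.1 × 0.9205 = 81.096 m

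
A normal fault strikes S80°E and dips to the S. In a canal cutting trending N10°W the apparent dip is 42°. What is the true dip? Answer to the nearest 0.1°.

The section is 70° from the strike.
tan δ = tan α / sin β = tan 42° / sin 70° = 0.9004 / 0.9397 = 0.9582
true dip = arctan 0.9582 = 43.78°

43.8°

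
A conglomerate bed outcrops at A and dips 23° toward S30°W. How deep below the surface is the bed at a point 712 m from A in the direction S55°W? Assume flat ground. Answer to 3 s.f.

274 m

The hole lies 25° from the dip direction, so the down-dip offset is 712 × cos 25° = 645.29 m.
Depth = down-dip offset × tan(dip) = 645.29 × tan 23° = 645.29 × 0.4245
Depth = 273.91 m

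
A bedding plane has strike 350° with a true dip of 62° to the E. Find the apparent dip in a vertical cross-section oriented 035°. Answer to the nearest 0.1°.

The strike is 350° and the section trends 035°; the acute angle between them is β = 45°.
tan α = tan 62° × sin 45° = 1.8807 × 0.7071 = 1.3299
α = arctan(1.3299) = 53.06°

53.1°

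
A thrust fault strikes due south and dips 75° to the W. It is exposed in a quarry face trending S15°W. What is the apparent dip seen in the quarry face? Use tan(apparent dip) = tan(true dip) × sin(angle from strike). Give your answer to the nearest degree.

The strike is due south and the section trends S15°W; the acute angle between them is β = 15°.
tan α = tan 75° × sin 15° = 3.7321 × 0.2588 = 0.9659
apparent dip = arctan 0.9659 = 44.01°

44°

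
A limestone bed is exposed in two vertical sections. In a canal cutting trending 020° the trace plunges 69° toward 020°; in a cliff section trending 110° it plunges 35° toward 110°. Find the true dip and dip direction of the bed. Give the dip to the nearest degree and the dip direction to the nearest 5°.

Represent each trace as a vector plunging at its apparent dip toward its trend (east-north-up frame): v₁ = (0.123, 0.337, -0.934), v₂ = (0.770, -0.280, -0.574).
The plane normal is n = v₁ × v₂ ∝ (0.455, 0.648, 0.294).
Dip δ = arctan(|n_h|/n_z) = arctan(0.792/0.294) = 69.7°.
Dip direction = azimuth of (n_x, n_y) = atan2(0.455, 0.648) = 35°.

true dip 70°, dip direction 035°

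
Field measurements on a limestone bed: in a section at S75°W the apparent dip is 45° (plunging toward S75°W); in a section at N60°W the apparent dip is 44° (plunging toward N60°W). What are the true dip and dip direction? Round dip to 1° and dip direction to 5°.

Represent each trace as a vector plunging at its apparent dip toward its trend (east-north-up frame): v₁ = (-0.683, -0.183, -0.707), v₂ = (-0.623, 0.360, -0.695).
Cross product v₁ × v₂ gives the pole to the plane: n ∝ (-0.381, 0.034, 0.360).
Dip δ = arctan(|n_h|/n_z) = arctan(0.383/0.360) = 46.8°.
The horizontal component of n points toward azimuth atan2(n_x, n_y) = 275°, the dip direction.

true dip 47°, dip direction 275°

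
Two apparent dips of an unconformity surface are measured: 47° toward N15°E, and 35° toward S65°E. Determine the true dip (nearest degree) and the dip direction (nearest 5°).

Each apparent-dip line lies in the plane. As unit vectors (x east, y north, z up), v₁ plunges 47°→N15°E and v₂ plunges 35°→S65°E.
Cross product v₁ × v₂ gives the pole to the plane: n ∝ (0.631, 0.442, 0.550).
tan δ = √(n_x²+n_y²)/n_z = 0.770/0.550, so δ = 54.5°.
The horizontal component of n points toward azimuth atan2(n_x, n_y) = 55°, the dip direction.

true dip 54°, dip direction 055°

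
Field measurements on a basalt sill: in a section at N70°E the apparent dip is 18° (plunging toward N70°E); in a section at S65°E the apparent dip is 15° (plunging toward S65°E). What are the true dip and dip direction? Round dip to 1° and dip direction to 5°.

true dip 18°, dip direction 080°

Represent each trace as a vector plunging at its apparent dip toward its trend (east-north-up frame): v₁ = (0.894, 0.325, -0.309), v₂ = (0.875, -0.408, -0.259).
n = v₁ × v₂ = (0.210, 0.039, 0.650) (taken with n_z > 0).
Dip δ = arctan(|n_h|/n_z) = arctan(0.214/0.650) = 18.2°.
The horizontal component of n points toward azimuth atan2(n_x, n_y) = 79°, the dip direction.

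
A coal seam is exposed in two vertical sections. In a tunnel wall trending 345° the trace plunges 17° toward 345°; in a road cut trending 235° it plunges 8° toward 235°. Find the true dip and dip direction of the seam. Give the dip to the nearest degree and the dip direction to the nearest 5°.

true dip 22°, dip direction 305°

Represent each trace as a vector plunging at its apparent dip toward its trend (east-north-up frame): v₁ = (-0.248, 0.924, -0.292), v₂ = (-0.811, -0.568, -0.139).
The plane normal is n = v₁ × v₂ ∝ (-0.295, 0.203, 0.890).
True dip = arccos(n_z / |n|) = arccos(0.9279) = 21.9°.
Dip direction = azimuth of (n_x, n_y) = atan2(-0.295, 0.203) = 305°.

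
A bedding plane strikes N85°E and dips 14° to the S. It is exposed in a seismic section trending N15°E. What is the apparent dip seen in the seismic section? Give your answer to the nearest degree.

Angle between strike (N85°E) and section (N15°E): β = 70°.
tan(apparent dip) = tan 14° · sin 70° = 0.2343
α = arctan(0.2343) = 13.19°

13°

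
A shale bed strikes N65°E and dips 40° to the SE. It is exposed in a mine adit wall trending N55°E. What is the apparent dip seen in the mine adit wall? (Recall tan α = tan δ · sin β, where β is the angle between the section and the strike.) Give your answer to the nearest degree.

The strike is N65°E and the section trends N55°E; the acute angle between them is β = 10°.
tan α = tan 40° × sin 10° = 0.8391 × 0.1736 = 0.1457
apparent dip = arctan 0.1457 = 8.29°

8°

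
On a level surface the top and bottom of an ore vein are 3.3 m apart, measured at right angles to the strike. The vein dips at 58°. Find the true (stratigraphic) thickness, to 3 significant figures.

2.80 m

True thickness t = w · sin(dip) = 3.3 × sin 58°
t = 3.3 × 0.8480 = 2.799 m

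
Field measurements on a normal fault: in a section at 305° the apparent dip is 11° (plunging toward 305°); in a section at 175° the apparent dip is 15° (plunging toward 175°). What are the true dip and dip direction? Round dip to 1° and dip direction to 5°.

true dip 29°, dip direction 235°

Represent each trace as a vector plunging at its apparent dip toward its trend (east-north-up frame): v₁ = (-0.804, 0.563, -0.191), v₂ = (0.084, -0.962, -0.259).
The plane normal is n = v₁ × v₂ ∝ (-0.329, -0.224, 0.726).
tan δ = √(n_x²+n_y²)/n_z = 0.398/0.726, so δ = 28.7°.
Dip direction = atan2(-0.329, -0.224) = 236° (azimuth of n's horizontal projection).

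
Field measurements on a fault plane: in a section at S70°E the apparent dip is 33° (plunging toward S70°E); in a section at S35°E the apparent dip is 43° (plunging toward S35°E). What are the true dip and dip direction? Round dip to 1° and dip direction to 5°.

true dip 44°, dip direction 155°

Each apparent-dip line lies in the plane. As unit vectors (x east, y north, z up), v₁ plunges 33°→S70°E and v₂ plunges 43°→S35°E.
n = v₁ × v₂ = (0.131, -0.309, 0.352) (taken with n_z > 0).
True dip = arccos(n_z / |n|) = arccos(0.7237) = 43.6°.
Dip direction = atan2(0.131, -0.309) = 157° (azimuth of n's horizontal projection).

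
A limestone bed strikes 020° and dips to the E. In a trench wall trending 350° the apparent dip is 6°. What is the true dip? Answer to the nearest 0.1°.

11.9°

β = acute angle between strike 020° and section 350° = 30°.
tan(true dip) = tan 6° / sin 30° = 0.2102
δ = arctan(0.2102) = 11.87°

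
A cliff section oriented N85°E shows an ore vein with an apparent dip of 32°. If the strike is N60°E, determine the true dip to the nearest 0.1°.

55.9°

The section is 25° from the strike.
tan(true dip) = tan 32° / sin 25° = 1.4786
true dip = arctan 1.4786 = 55.93°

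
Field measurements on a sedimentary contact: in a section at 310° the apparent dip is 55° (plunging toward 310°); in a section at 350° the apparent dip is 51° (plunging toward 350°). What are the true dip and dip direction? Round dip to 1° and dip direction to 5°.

true dip 55°, dip direction 320°

Represent each trace as a vector plunging at its apparent dip toward its trend (east-north-up frame): v₁ = (-0.439, 0.369, -0.819), v₂ = (-0.109, 0.620, -0.777).
The plane normal is n = v₁ × v₂ ∝ (-0.221, 0.252, 0.232).
tan δ = √(n_x²+n_y²)/n_z = 0.335/0.232, so δ = 55.3°.
The horizontal component of n points toward azimuth atan2(n_x, n_y) = 319°, the dip direction.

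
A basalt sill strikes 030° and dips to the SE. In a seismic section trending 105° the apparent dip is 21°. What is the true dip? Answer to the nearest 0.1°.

21.7°

β = acute angle between strike 030° and section 105° = 75°.
tan(true dip) = tan 21° / sin 75° = 0.3974
δ = arctan(0.3974) = 21.67°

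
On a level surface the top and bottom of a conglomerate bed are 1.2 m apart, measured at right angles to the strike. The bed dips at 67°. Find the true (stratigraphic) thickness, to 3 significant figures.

1.10 m

True thickness t = w · sin(dip) = 1.2 × sin 67°
t = 1.2 × 0.9205 = 1.105 m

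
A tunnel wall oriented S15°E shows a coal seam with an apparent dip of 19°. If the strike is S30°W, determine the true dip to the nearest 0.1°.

The section is 45° from the strike.
tan(true dip) = tan 19° / sin 45° = 0.4870
δ = arctan(0.4870) = 25.96°

26.0°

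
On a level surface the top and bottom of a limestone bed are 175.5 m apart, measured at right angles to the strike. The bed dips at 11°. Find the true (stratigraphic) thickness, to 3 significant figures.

True thickness t = w · sin(dip) = 175.5 × sin 11°
t = 175.5 × 0.1908 = 33.487 m

33.5 m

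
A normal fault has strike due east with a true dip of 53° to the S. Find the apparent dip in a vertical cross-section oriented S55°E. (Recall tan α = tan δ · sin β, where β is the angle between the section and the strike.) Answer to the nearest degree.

The section lies 35° from the strike.
tan α = tan 53° × sin 35° = 1.3270 × 0.5736 = 0.7612
α = arctan(0.7612) = 37.28°

37°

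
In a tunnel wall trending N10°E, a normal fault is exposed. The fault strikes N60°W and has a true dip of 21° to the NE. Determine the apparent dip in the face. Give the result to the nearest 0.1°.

Angle between strike (N60°W) and section (N10°E): β = 70°.
tan α = tan 21° × sin 70° = 0.3839 × 0.9397 = 0.3607
α = arctan(0.3607) = 19.84°

19.8°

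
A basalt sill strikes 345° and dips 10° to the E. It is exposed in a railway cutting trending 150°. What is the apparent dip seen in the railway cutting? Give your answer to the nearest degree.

Angle between strike (345°) and section (150°): β = 15°.
tan α = tan 10° × sin 15° = 0.1763 × 0.2588 = 0.0456
apparent dip = arctan 0.0456 = 2.61°

3°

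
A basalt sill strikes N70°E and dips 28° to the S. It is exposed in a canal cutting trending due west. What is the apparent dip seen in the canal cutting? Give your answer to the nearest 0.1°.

10.3°

The section lies 20° from the strike.
tan(apparent dip) = tan 28° · sin 20° = 0.1819
apparent dip = arctan 0.1819 = 10.31°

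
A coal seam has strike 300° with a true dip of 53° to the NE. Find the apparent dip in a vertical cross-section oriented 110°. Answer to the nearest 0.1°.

13.0°

The strike is 300° and the section trends 110°; the acute angle between them is β = 10°.
tan α = tan 53° × sin 10° = 1.3270 × 0.1736 = 0.2304
apparent dip = arctan 0.2304 = 12.98°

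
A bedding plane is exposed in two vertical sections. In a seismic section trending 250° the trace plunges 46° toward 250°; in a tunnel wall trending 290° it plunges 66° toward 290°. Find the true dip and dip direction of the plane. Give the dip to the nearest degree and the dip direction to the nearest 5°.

true dip 68°, dip direction 315°

Each apparent-dip line lies in the plane. As unit vectors (x east, y north, z up), v₁ plunges 46°→250° and v₂ plunges 66°→290°.
The plane normal is n = v₁ × v₂ ∝ (-0.317, 0.321, 0.182).
tan δ = √(n_x²+n_y²)/n_z = 0.452/0.182, so δ = 68.1°.
The horizontal component of n points toward azimuth atan2(n_x, n_y) = 315°, the dip direction.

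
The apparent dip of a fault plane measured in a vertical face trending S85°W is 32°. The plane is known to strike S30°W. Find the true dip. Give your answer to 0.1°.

β = acute angle between strike S30°W and section S85°W = 55°.
tan δ = tan α / sin β = tan 32° / sin 55° = 0.6249 / 0.8192 = 0.7628
true dip = arctan 0.7628 = 37.34°

37.3°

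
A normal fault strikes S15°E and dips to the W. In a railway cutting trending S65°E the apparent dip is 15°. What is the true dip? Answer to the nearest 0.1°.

19.3°

The section is 50° from the strike.
tan(true dip) = tan 15° / sin 50° = 0.3498
δ = arctan(0.3498) = 19.28°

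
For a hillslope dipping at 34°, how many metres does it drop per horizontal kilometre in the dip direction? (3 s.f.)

675 m

drop per km = 1000 × tan 34° = 1000 × 0.6745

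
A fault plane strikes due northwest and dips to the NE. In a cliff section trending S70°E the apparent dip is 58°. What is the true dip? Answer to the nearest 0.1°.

β = acute angle between strike due northwest and section S70°E = 25°.
tan(true dip) = tan 58° / sin 25° = 3.7867
true dip = arctan 3.7867 = 75.21°

75.2°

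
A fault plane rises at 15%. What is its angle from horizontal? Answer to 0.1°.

tan θ = 15/100 = 0.1500
θ = arctan(0.1500) = 8.53°

8.5°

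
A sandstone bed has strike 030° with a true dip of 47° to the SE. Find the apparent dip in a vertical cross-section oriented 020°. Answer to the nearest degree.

11°

The section lies 10° from the strike.
tan α = tan 47° × sin 10° = 1.0724 × 0.1736 = 0.1862
α = arctan(0.1862) = 10.55°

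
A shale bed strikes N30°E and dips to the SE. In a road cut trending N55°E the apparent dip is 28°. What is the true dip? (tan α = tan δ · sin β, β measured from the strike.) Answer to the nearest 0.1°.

β = acute angle between strike N30°E and section N55°E = 25°.
tan δ = tan α / sin β = tan 28° / sin 25° = 0.5317 / 0.4226 = 1.2581
true dip = arctan 1.2581 = 51.52°

51.5°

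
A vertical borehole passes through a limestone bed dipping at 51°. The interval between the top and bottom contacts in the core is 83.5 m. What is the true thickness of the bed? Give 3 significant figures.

True thickness t = h · cos(dip) = 83.5 × cos 51°
t = 83.5 × 0.6293 = 52.548 m

52.5 m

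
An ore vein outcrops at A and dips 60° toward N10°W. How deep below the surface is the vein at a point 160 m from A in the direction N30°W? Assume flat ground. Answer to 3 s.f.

260 m

The hole lies 20° from the dip direction, so the down-dip offset is 160 × cos 20° = 150.35 m.
Depth = down-dip offset × tan(dip) = 150.35 × tan 60° = 150.35 × 1.7321
Depth = 260.42 m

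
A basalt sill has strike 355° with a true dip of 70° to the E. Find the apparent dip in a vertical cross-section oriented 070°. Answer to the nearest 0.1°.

69.4°

Angle between strike (355°) and section (070°): β = 75°.
tan(apparent dip) = tan 70° · sin 75° = 2.6539
α = arctan(2.6539) = 69.35°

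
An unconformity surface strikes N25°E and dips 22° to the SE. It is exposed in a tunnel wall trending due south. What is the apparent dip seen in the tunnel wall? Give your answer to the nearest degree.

10°

Angle between strike (N25°E) and section (due south): β = 25°.
tan(apparent dip) = tan 22° · sin 25° = 0.1707
α = arctan(0.1707) = 9.69°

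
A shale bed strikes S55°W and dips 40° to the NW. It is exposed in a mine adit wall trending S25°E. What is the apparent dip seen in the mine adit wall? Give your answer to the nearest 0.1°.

The section lies 80° from the strike.
tan(apparent dip) = tan 40° · sin 80° = 0.8264
α = arctan(0.8264) = 39.57°

39.6°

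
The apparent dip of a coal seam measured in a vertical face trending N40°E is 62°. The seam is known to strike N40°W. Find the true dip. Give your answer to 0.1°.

The section is 80° from the strike.
tan δ = tan α / sin β = tan 62° / sin 80° = 1.8807 / 0.9848 = 1.9097
true dip = arctan 1.9097 = 62.36°

62.4°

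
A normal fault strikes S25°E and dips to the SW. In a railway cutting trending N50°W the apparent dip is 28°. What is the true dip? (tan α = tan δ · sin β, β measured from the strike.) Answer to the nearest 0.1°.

β = acute angle between strike S25°E and section N50°W = 25°.
tan(true dip) = tan 28° / sin 25° = 1.2581
true dip = arctan 1.2581 = 51.52°

51.5°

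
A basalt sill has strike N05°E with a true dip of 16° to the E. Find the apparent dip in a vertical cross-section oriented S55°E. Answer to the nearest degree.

14°

The strike is N05°E and the section trends S55°E; the acute angle between them is β = 60°.
tan α = tan 16° × sin 60° = 0.2867 × 0.8660 = 0.2483
apparent dip = arctan 0.2483 = 13.95°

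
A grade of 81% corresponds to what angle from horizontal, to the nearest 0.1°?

tan θ = 81/100 = 0.8100
θ = arctan(0.8100) = 39.01°

39.0°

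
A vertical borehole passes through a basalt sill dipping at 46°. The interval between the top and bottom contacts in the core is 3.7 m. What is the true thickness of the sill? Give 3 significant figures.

True thickness t = h · cos(dip) = 3.7 × cos 46°
t = 3.7 × 0.6947 = 2.570 m

2.57 m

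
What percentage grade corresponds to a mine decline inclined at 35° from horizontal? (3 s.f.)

grade % = 100 × tan 35° = 100 × 0.7002

70.0%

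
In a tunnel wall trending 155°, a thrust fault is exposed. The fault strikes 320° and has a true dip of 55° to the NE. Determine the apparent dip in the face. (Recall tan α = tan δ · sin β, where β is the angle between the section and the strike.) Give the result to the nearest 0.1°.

The section lies 15° from the strike.
tan α = tan 55° × sin 15° = 1.4281 × 0.2588 = 0.3696
apparent dip = arctan 0.3696 = 20.29°

20.3°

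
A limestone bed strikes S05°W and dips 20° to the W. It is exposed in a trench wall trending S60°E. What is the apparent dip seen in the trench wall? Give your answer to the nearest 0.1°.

18.3°

The section lies 65° from the strike.
tan α = tan 20° × sin 65° = 0.3640 × 0.9063 = 0.3299
apparent dip = arctan 0.3299 = 18.26°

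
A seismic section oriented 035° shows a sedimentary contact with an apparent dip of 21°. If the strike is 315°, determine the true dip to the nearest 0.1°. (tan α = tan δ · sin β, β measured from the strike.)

The section is 80° from the strike.
tan(true dip) = tan 21° / sin 80° = 0.3898
true dip = arctan 0.3898 = 21.30°

21.3°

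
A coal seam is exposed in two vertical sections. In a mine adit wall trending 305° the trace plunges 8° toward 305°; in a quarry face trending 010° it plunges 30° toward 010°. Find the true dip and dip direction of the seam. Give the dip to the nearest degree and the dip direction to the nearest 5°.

true dip 30°, dip direction 020°

Each apparent-dip line lies in the plane. As unit vectors (x east, y north, z up), v₁ plunges 8°→305° and v₂ plunges 30°→010°.
The plane normal is n = v₁ × v₂ ∝ (0.165, 0.427, 0.777).
Dip δ = arctan(|n_h|/n_z) = arctan(0.457/0.777) = 30.5°.
Dip direction = azimuth of (n_x, n_y) = atan2(0.165, 0.427) = 21°.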